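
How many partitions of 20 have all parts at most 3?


Using the generating function (1-x)^(-1)(1-x^2)^(-1)(1-x^3)^(-1),
the coefficient of x^20 counts these restricted partitions.
Result = 44

44


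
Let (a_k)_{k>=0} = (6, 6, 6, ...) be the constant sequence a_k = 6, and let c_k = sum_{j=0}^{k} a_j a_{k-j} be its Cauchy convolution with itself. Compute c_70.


Since a_j = 6 for all j >= 0, the convolution sum becomes
c_k = sum_{j=0}^{k} 6 * 6 = 36 * (k + 1).
Equivalently, the generating function of (a_k) is 6/(1 - x) and its square is 36/(1 - x)^2 = sum_{k>=0} 36(k + 1) x^k.
For k = 70: 36 * 71 = 2556.

2556


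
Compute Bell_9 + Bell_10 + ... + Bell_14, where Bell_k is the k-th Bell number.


Recall Bell_k counts set partitions of a k-set (with Bell_0 = 1 by convention).
Bell_9 through Bell_14: 21147, 115975, 678570, 4213597, 27644437, 190899322
Sum = 21147 + 115975 + 678570 + 4213597 + 27644437 + 190899322 = 223573048.

223573048


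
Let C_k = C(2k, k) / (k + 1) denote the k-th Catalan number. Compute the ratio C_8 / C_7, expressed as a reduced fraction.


Using C_k = (2k)! / (k! (k+1)!), the ratio C_{k+1}/C_k simplifies to
C_{k+1}/C_k = [(2k+2)! / ((k+1)! (k+2)!)] * [k! (k+1)! / (2k)!]
 = (2k+2)(2k+1) / ((k+1)(k+2)) = 2(2k+1) / (k+2).
For k = 7: 2(2*7 + 1) / (7 + 2) = 30/9 = 10/3.

10/3


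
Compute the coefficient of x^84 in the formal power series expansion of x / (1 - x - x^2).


Let f(x) = sum_{k>=0} a_k x^k. Multiplying f(x) * (1 - x - x^2) = x and matching coefficients gives a_0 = 0, a_1 = 1, and a_k = a_{k-1} + a_{k-2} for k >= 2. These are the Fibonacci numbers F_k.
Iterating from F_0 = 0, F_1 = 1:
F_0=0, F_1=1, F_2=1, F_3=2, F_4=3, F_5=5, F_6=8, F_7=13, F_8=21, F_9=34, ...
F_84 = 160500643816367088.

160500643816367088


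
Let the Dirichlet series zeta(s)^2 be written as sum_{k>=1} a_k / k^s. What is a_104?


The Dirichlet convolution of the constant function 1 with itself gives (1 * 1)(k) = sum_{d | k} 1 = d(k), the number of positive divisors of k.
Since zeta(s) = sum_{k>=1} 1/k^s, we have zeta(s)^2 = sum_{k>=1} d(k)/k^s, so a_k = d(k).
For k = 104: the divisors are 1, 2, 4, 8, 13, 26, 52, 104.
Count = 8.

8


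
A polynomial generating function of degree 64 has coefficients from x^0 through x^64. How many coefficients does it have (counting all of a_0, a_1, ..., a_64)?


A polynomial of degree 64 takes the form a_0 + a_1 x + ... + a_64 x^64.
The number of coefficients is 64 + 1 = 65.

65


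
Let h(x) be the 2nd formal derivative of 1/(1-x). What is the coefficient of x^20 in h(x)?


Differentiating 2 times: d^2/dx^2 [1/(1-x)] = 2!/(1-x)^3.
The expansion 1/(1-x)^3 = sum_{k>=0} C(k+2, 2) x^k, so the coefficient of x^n in 2!/(1-x)^3 is 2! * C(n+2, 2).
For n = 20: 2 * C(22, 2) = 2 * 231 = 462

462


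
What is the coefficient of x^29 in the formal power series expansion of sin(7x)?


The Maclaurin series is sin(t) = sum_{k>=0} (-1)^k t^(2k+1) / (2k+1)!, so substituting t = 7x, only odd powers of x are nonzero, with coefficient of x^(2k+1) equal to (-1)^k 7^(2k+1) / (2k+1)!.
Write 29 = 2*14 + 1, giving the coefficient (-1)^14 * 7^29 / 29! = 3219905755813179726837607/8841761993739701954543616000000 = 1341068619663964900807/3682533108596294025216000000.

1341068619663964900807/3682533108596294025216000000


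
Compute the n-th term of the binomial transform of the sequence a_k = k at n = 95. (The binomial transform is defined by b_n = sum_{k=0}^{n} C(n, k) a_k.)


With a_k = k, b_n = sum_{k=0}^{n} C(n, k) k. Using k * C(n, k) = n * C(n-1, k-1) gives b_n = n * sum_{k>=1} C(n-1, k-1) = n * 2^(n-1).
For n = 95: 95 * 2^94 = 95 * 19807040628566084398385987584 = 1881668859713778017846668820480.

1881668859713778017846668820480


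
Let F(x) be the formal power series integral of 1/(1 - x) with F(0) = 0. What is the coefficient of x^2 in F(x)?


1/(1 - x) = sum_{k>=0} x^k. Integrating termwise and using F(0) = 0 gives
F(x) = sum_{k>=0} x^(k+1) / (k+1) = sum_{m>=1} x^m / m = -ln(1 - x).
So the coefficient of x^2 is 1/2 = 1/2.

1/2


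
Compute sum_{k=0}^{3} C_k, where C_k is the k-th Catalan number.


C_0 through C_3: 1, 1, 2, 5
Sum = 1 + 1 + 2 + 5
= 9

9


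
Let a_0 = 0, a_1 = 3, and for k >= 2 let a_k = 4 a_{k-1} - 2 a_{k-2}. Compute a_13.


Iterating the recurrence forward:
a_0 = 0
a_1 = 3
a_2 = 4*3 - 2*0 = 12
a_3 = 4*12 - 2*3 = 42
a_4 = 4*42 - 2*12 = 144
a_5 = 4*144 - 2*42 = 492
a_6 = 4*492 - 2*144 = 1680
a_7 = 4*1680 - 2*492 = 5736
a_8 = 4*5736 - 2*1680 = 19584
a_9 = 4*19584 - 2*5736 = 66864
a_10 = 4*66864 - 2*19584 = 228288
a_11 = 4*228288 - 2*66864 = 779424
a_12 = 4*779424 - 2*228288 = 2661120
a_13 = 4*2661120 - 2*779424 = 9085632
So a_13 = 9085632.

9085632


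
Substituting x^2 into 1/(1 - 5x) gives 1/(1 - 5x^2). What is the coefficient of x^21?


Since 1/(1 - 5x^2) only has even powers of x,
the coefficient of x^21 (odd) is 0.

0


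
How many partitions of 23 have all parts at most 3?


Using the generating function (1-x)^(-1)(1-x^2)^(-1)(1-x^3)^(-1),
the coefficient of x^23 counts these restricted partitions.
Result = 56

56


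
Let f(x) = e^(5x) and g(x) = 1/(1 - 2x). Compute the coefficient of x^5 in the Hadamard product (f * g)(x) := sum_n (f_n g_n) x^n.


Expanding: f_k = 5^k/k! (from e^(5x)) and g_k = 2^k (from 1/(1 - 2x)). So the Hadamard coefficient (f * g)_k = 5^k 2^k / k! = (10)^k / k!.
For k = 5: 10^5/5! = 100000/120 = 2500/3.

2500/3


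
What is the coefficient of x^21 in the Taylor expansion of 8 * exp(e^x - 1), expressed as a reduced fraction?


exp(e^x - 1) = sum_{k>=0} Bell_k x^k / k!, where Bell_k is the k-th Bell number.
So the coefficient of x^21 is 8 * Bell_21 / 21!.
Computing: Bell_21 = 474869816156751 and 21! = 51090942171709440000, giving
8 * 474869816156751/51090942171709440000 = 158289938718917/2128789257154560000.

158289938718917/2128789257154560000


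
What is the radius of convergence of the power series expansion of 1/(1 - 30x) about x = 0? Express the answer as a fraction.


Expanding 1/(1 - 30x) = sum_{k>=0} 30^k x^k, the series converges when |30x| < 1, i.e., |x| < 1/30.
So the radius of convergence is 1/30 = 1/30.

1/30


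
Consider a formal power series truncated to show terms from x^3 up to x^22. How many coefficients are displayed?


From x^3 to x^22 inclusive, the count is 22 - 3 + 1 = 20.

20


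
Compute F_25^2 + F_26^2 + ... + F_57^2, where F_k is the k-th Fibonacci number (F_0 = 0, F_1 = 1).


There is a standard identity sum_{k=0}^{N} F_k^2 = F_N * F_{N+1} (proved inductively from the telescoping relation F_k^2 = F_k F_{k+1} - F_{k-1} F_k). Then
sum_{k=25}^{57} F_k^2 = F_57 F_58 - F_24 F_25.
Computing: F_57 = 365435296162, F_58 = 591286729879, F_24 = 46368, F_25 = 75025.
Sum = 365435296162 * 591286729879 - 46368 * 75025 = 216077041249989380665198.

216077041249989380665198


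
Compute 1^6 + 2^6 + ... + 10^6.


This power sum has a closed form given by Faulhaber's formula
sum_{k=1}^{m} k^p = (1 / (p + 1)) * sum_{j=0}^{p} C(p + 1, j) B_j m^(p + 1 - j),
but for small m direct computation is fastest:
1 + 64 + 729 + 4096 + 15625 + 46656 + 117649 + 262144 + 531441 + 1000000 = 1978405.

1978405


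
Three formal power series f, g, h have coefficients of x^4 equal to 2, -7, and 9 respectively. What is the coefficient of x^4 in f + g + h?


Series addition is componentwise:
2 + -7 + 9
= 4

4


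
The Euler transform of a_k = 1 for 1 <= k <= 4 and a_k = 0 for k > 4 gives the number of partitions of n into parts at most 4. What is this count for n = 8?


Partitions of 8 into parts at most 4:
Using generating function (1-x)^(-1)(1-x^2)^(-1)...(1-x^4)^(-1),
the coefficient of x^8 = 15

15


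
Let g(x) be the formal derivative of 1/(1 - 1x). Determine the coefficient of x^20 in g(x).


Differentiate termwise: d/dx sum_{k>=0} 1^k x^k = sum_{k>=1} k 1^k x^(k-1) = sum_{j>=0} (j+1) 1^(j+1) x^j.
Equivalently, d/dx [1/(1 - 1x)] = 1/(1 - 1x)^2.
For j = 20: 21 * 1^21 = 21 * 1 = 21.

21


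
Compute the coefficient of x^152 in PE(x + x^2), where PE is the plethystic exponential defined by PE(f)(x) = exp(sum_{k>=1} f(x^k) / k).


With f(x) = x + x^2, the exponent is sum_{k>=1} (x^k + x^(2k)) / k = -ln(1 - x) - ln(1 - x^2). Exponentiating:
PE(x + x^2) = 1 / ((1 - x)(1 - x^2)).
This is the generating function for partitions of n into parts of size 1 or 2. The number of 2's can be any j in 0..76, and the rest are 1's, so
[x^152] = floor(152/2) + 1 = 77.

77


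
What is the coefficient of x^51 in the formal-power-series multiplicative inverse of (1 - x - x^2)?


Let the inverse be f(x) = sum_{k>=0} a_k x^k. From f(x) * (1 - x - x^2) = 1 and matching coefficients:
 x^0: a_0 = 1.
 x^1: a_1 - a_0 = 0, so a_1 = 1.
 x^k (k >= 2): a_k - a_{k-1} - a_{k-2} = 0, i.e. a_k = a_{k-1} + a_{k-2}.
This is the Fibonacci-type recurrence shifted so that a_0 = a_1 = 1.
Iterating: a_0=1, a_1=1, a_2=2, a_3=3, a_4=5, a_5=8, a_6=13, a_7=21, a_8=34, a_9=55, ...
a_51 = 32951280099.

32951280099


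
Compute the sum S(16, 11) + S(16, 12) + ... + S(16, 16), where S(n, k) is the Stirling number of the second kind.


By definition, S(n, k) counts partitions of an n-set into exactly k nonempty blocks.
Computing row n = 16 for k = 11..16:
S(16, k): 28936908, 2757118, 165620, 6020, 120, 1
Sum = 31865787.

31865787


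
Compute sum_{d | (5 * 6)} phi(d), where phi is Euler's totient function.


First, 5 * 6 = 30. One classical identity is sum_{d | n} phi(d) = n (each k in [1, n] has a unique gcd with n, and among the k's with gcd(k, n) = n/d there are phi(d) of them). So the sum equals 30. We also verify directly:
Divisors of 30: 1, 2, 3, 5, 6, 10, 15, 30.
phi values: 1, 1, 2, 4, 2, 4, 8, 8.
Sum = 30.

30


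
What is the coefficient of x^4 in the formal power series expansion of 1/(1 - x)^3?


The expansion 1/(1 - x)^r = sum_{k>=0} C(k + r - 1, r - 1) x^k follows from the multiset / negative-binomial theorem (or from repeated differentiation of the geometric series).
For r = 3 and k = 4:
C(6, 2) = 720 / (2 * 24) = 15.

15


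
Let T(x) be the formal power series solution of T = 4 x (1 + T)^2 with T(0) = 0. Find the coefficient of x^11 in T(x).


Apply the Lagrange inversion formula: if T = 4 x * phi(T) with phi(t) = (1 + t)^2, then [x^n] T = 4^n * (1/n) [t^(n-1)] phi(t)^n = 4^n * (1/n) [t^(n-1)] (1 + t)^(2n) = 4^n * (1/n) C(2n, n-1).
Using the identity C(2n, n-1) = C(2n, n) * n / (n+1), the unscaled factor equals C(2n, n) / (n+1) = C_n, the n-th Catalan number.
For n = 11: C_11 = C(22, 11) / 12 = 705432/12 = 58786.
With the 4^11 = 4194304 factor, the coefficient is 4194304 * 58786 = 246566354944.

246566354944


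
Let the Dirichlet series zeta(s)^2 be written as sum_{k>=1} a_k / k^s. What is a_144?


The Dirichlet convolution of the constant function 1 with itself gives (1 * 1)(k) = sum_{d | k} 1 = d(k), the number of positive divisors of k.
Since zeta(s) = sum_{k>=1} 1/k^s, we have zeta(s)^2 = sum_{k>=1} d(k)/k^s, so a_k = d(k).
For k = 144: the divisors are 1, 2, 3, 4, 6, 8, 9, 12, 16, 18, 24, 36, 48, 72, 144.
Count = 15.

15


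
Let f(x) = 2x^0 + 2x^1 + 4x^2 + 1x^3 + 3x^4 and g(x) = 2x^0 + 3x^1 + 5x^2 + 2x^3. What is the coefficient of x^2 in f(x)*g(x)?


Cauchy product at x^2:
2*5 + 2*3 + 4*2
= 24

24


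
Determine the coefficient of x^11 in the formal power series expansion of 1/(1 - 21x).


The geometric series identity gives 1/(1 - c x) = sum_{k>=0} c^k x^k, so the coefficient of x^k is c^k.
Here c = 21 and k = 11.
Computing: 21^11 = 350277500542221

350277500542221


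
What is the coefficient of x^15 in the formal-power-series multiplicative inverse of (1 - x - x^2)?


Let the inverse be f(x) = sum_{k>=0} a_k x^k. From f(x) * (1 - x - x^2) = 1 and matching coefficients:
 x^0: a_0 = 1.
 x^1: a_1 - a_0 = 0, so a_1 = 1.
 x^k (k >= 2): a_k - a_{k-1} - a_{k-2} = 0, i.e. a_k = a_{k-1} + a_{k-2}.
This is the Fibonacci-type recurrence shifted so that a_0 = a_1 = 1.
Iterating: a_0=1, a_1=1, a_2=2, a_3=3, a_4=5, a_5=8, a_6=13, a_7=21, a_8=34, a_9=55, ...
a_15 = 987.

987


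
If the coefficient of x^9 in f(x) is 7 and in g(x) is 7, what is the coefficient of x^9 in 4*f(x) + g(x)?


Scalar multiplication scales coefficients: 4 * 7 = 28.
Then add the g coefficient: 28 + 7
= 35

35


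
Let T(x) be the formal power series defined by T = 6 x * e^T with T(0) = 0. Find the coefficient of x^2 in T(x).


Apply the Lagrange inversion formula: if T = 6 x * phi(T) with phi(t) = e^t, then
[x^n] T = 6^n * (1/n) [t^(n-1)] phi(t)^n = 6^n * (1/n) [t^(n-1)] e^(n t) = 6^n * (1/n) * n^(n-1) / (n-1)! = 6^n * n^(n-1) / n!.
When c = 1 this is the Cayley count of rooted labeled trees on n vertices, divided by n!.
For n = 2: 6^2 * 2^1 / 2! = 36 * 2/2 = 36.

36


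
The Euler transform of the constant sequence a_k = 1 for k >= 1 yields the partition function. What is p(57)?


The Euler transform converts the sequence a_k = 1 into the number of integer partitions.
Using the recurrence or dynamic programming:
p(57) = 614154

614154


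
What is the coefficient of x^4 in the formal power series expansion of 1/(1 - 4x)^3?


The general identity 1/(1 - c x)^r = sum_{k>=0} c^k C(k + r - 1, r - 1) x^k follows by substituting y = c x into 1/(1 - y)^r = sum_{k>=0} C(k + r - 1, r - 1) y^k.
For c = 4, r = 3, k = 4:
4^4 * C(6, 2) = 256 * 15 = 3840.

3840


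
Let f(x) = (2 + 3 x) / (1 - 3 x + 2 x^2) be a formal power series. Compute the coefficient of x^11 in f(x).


Write f(x) = sum_{k>=0} a_k x^k. Multiplying both sides by 1 - 3 x + 2 x^2 gives
(1 - 3 x + 2 x^2) sum_{k>=0} a_k x^k = 2 + 3 x.
Matching coefficients:
 x^0: a_0 = 2
 x^1: a_1 - 3 a_0 = 3  =>  a_1 = 3*2 + 3 = 9
 x^k (k >= 2): a_k = 3 a_{k-1} - 2 a_{k-2}.
Iterating: a_2 = 23, a_3 = 51, a_4 = 107, a_5 = 219, a_6 = 443, a_7 = 891, a_8 = 1787, a_9 = 3579, a_10 = 7163, a_11 = 14331.
So the coefficient of x^11 is 14331.

14331


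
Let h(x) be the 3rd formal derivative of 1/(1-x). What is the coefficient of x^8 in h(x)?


Differentiating 3 times: d^3/dx^3 [1/(1-x)] = 3!/(1-x)^4.
The expansion 1/(1-x)^4 = sum_{k>=0} C(k+3, 3) x^k, so the coefficient of x^n in 3!/(1-x)^4 is 3! * C(n+3, 3).
For n = 8: 6 * C(11, 3) = 6 * 165 = 990

990


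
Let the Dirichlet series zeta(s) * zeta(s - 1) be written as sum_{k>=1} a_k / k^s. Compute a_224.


Convolution gives a_k = sum_{d | k} d * 1 = sum_{d | k} d = sigma(k), the sum of positive divisors of k.
For k = 224, the divisors are 1, 2, 4, 7, 8, 14, 16, 28, 32, 56, 112, 224, so
sigma(224) = 1 + 2 + 4 + 7 + 8 + 14 + 16 + 28 + 32 + 56 + 112 + 224 = 504.

504


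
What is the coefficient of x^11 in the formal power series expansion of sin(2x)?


The Maclaurin series is sin(t) = sum_{k>=0} (-1)^k t^(2k+1) / (2k+1)!, so substituting t = 2x, only odd powers of x are nonzero, with coefficient of x^(2k+1) equal to (-1)^k 2^(2k+1) / (2k+1)!.
Write 11 = 2*5 + 1, giving the coefficient (-1)^5 * 2^11 / 11! = -2048/39916800 = -8/155925.

-8/155925


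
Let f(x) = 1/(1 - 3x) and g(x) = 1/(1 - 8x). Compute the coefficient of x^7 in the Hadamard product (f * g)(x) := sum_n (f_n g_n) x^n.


f has coefficients f_k = 3^k and g has coefficients g_k = 8^k, so the Hadamard product has coefficient (f*g)_k = 3^k * 8^k = 24^k.
For k = 7: 24^7 = 4586471424.

4586471424


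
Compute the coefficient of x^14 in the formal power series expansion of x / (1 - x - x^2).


Let f(x) = sum_{k>=0} a_k x^k. Multiplying f(x) * (1 - x - x^2) = x and matching coefficients gives a_0 = 0, a_1 = 1, and a_k = a_{k-1} + a_{k-2} for k >= 2. These are the Fibonacci numbers F_k.
Iterating from F_0 = 0, F_1 = 1:
F_0=0, F_1=1, F_2=1, F_3=2, F_4=3, F_5=5, F_6=8, F_7=13, F_8=21, F_9=34, ...
F_14 = 377.

377


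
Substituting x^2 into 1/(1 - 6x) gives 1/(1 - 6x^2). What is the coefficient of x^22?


The coefficient of x^(2m) in 1/(1 - 6x^2) is 6^m.
With n = 22 = 2*11, the coefficient is 6^11 = 362797056.

362797056


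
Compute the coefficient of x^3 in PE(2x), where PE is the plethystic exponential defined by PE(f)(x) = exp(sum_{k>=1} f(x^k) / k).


With f(x) = 2x, the exponent is sum_{k>=1} 2 x^k / k = 2 * (-ln(1 - x)). Exponentiating:
PE(2x) = exp(-2 ln(1 - x)) = 1/(1 - x)^2.
By the negative binomial expansion, [x^n] 1/(1 - x)^2 = C(n + 1, 1).
For n = 3: C(4, 1) = 4.

4


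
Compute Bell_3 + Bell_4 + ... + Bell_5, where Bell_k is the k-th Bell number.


Recall Bell_k counts set partitions of a k-set (with Bell_0 = 1 by convention).
Bell_3 through Bell_5: 5, 15, 52
Sum = 5 + 15 + 52 = 72.

72


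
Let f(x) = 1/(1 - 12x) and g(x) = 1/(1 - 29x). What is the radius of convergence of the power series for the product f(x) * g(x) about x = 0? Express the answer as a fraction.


The radius of 1/(1 - 12x) is 1/12 (nearest singularity at x = 1/12), and the radius of 1/(1 - 29x) is 1/29.
The product f(x)*g(x) = 1/((1 - 12x)(1 - 29x)) has singularities at both 1/12 and 1/29, so its radius of convergence is the distance to the nearest one:
min(1/12, 1/29) = 1/29.

1/29


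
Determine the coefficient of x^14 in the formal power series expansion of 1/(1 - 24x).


The geometric series identity gives 1/(1 - c x) = sum_{k>=0} c^k x^k, so the coefficient of x^k is c^k.
Here c = 24 and k = 14.
Computing: 24^14 = 21035720123168587776

21035720123168587776


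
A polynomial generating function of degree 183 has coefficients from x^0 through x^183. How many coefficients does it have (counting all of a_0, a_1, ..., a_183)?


A polynomial of degree 183 takes the form a_0 + a_1 x + ... + a_183 x^183.
The number of coefficients is 183 + 1 = 184.

184


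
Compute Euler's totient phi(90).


phi(n) counts integers in [1, n] coprime to n. Using the multiplicative formula phi(n) = n * prod_{p | n} (1 - 1/p):
90 = 2 * 3^2 * 5, so
phi(90) = 90 * (1 - 1/2) * (1 - 1/3) * (1 - 1/5) = 24.

24


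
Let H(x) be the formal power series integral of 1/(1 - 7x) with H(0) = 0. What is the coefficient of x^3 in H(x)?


1/(1 - 7x) = sum_{k>=0} 7^k x^k. Integrating termwise with H(0) = 0:
H(x) = sum_{k>=0} 7^k x^(k+1) / (k+1) = sum_{m>=1} 7^(m-1) x^m / m.
For m = 3: 7^2/3 = 49/3 = 49/3.

49/3


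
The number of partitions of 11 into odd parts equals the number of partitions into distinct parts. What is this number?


Computing partitions of 11 into odd parts (1, 3, 5, ...):
Using the generating function prod_{k>=0} 1/(1-x^(2k+1)),
the count is 12

12


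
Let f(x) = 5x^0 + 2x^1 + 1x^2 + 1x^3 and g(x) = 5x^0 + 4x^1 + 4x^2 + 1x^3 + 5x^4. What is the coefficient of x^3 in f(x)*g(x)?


Cauchy product at x^3:
5*1 + 2*4 + 1*4 + 1*5
= 22

22


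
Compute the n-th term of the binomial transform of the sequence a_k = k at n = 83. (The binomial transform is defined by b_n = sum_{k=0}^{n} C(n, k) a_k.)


With a_k = k, b_n = sum_{k=0}^{n} C(n, k) k. Using k * C(n, k) = n * C(n-1, k-1) gives b_n = n * sum_{k>=1} C(n-1, k-1) = n * 2^(n-1).
For n = 83: 83 * 2^82 = 83 * 4835703278458516698824704 = 401363372112056886002450432.

401363372112056886002450432


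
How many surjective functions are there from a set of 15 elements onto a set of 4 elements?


By inclusion-exclusion on which target elements are missed, the number of surjections from an n-set onto a k-set is
surj(n, k) = sum_{j=0}^{k} (-1)^j C(k, j) (k - j)^n.
Equivalently surj(n, k) = k! * S(n, k), where S(n, k) is the Stirling number of the second kind.
For n = 15, k = 4:
S(15, 4) = 42355950, so
surj = 4! * 42355950 = 24 * 42355950 = 1016542800.

1016542800


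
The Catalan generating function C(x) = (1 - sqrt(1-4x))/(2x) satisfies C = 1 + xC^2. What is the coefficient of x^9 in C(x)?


Substituting x -> x scales the n-th coefficient by 1, so [x^9] C(x) = C_9.
C_9 = C(2*9, 9)/(10) = 48620/10 = 4862.
= 4862.

4862


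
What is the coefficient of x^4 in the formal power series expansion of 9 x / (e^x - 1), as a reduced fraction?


The exponential generating function for Bernoulli numbers is
x / (e^x - 1) = sum_{k>=0} B_k x^k / k!.
So the coefficient of x^4 in 9 x / (e^x - 1) is 9 B_4 / 4!.
Computing: B_4 = -1/30, 4! = 24, giving
9 * -1/30 / 24 = -1/80.

-1/80


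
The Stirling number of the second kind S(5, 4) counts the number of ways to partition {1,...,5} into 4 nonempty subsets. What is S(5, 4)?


Using the explicit formula S(n,k) = (1/k!) sum_{j=0}^{k} (-1)^(k-j) C(k,j) j^n:
S(5, 4) = 10
Equivalently, S(n,k) is n! times the coefficient of x^n in the EGF (e^x - 1)^k / k!.

10


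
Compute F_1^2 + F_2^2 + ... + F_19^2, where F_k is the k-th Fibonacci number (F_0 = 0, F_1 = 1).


There is a standard identity sum_{k=0}^{N} F_k^2 = F_N * F_{N+1} (proved inductively from the telescoping relation F_k^2 = F_k F_{k+1} - F_{k-1} F_k). Then
sum_{k=1}^{19} F_k^2 = F_19 F_20 - F_0 F_1.
Computing: F_19 = 4181, F_20 = 6765, F_0 = 0, F_1 = 1.
Sum = 4181 * 6765 - 0 * 1 = 28284465.

28284465


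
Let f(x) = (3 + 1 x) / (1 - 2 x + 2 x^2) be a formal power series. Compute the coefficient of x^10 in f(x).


Write f(x) = sum_{k>=0} a_k x^k. Multiplying both sides by 1 - 2 x + 2 x^2 gives
(1 - 2 x + 2 x^2) sum_{k>=0} a_k x^k = 3 + 1 x.
Matching coefficients:
 x^0: a_0 = 3
 x^1: a_1 - 2 a_0 = 1  =>  a_1 = 2*3 + 1 = 7
 x^k (k >= 2): a_k = 2 a_{k-1} - 2 a_{k-2}.
Iterating: a_2 = 8, a_3 = 2, a_4 = -12, a_5 = -28, a_6 = -32, a_7 = -8, a_8 = 48, a_9 = 112, a_10 = 128.
So the coefficient of x^10 is 128.

128


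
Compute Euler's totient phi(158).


phi(n) counts integers in [1, n] coprime to n. Using the multiplicative formula phi(n) = n * prod_{p | n} (1 - 1/p):
158 = 2 * 79, so
phi(158) = 158 * (1 - 1/2) * (1 - 1/79) = 78.

78


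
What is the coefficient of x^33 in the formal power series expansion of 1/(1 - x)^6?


The negative binomial / multiset identity is
1/(1 - x)^r = sum_{k>=0} C(k + r - 1, r - 1) x^k.
Here r = 6 and k = 33, so the coefficient is
C(33 + 5, 5) = C(38, 5)
= 501942

501942


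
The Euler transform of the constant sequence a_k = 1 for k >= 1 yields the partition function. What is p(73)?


The Euler transform converts the sequence a_k = 1 into the number of integer partitions.
Using the recurrence or dynamic programming:
p(73) = 6185689

6185689


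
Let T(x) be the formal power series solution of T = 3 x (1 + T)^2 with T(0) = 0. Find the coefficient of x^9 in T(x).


Apply the Lagrange inversion formula: if T = 3 x * phi(T) with phi(t) = (1 + t)^2, then [x^n] T = 3^n * (1/n) [t^(n-1)] phi(t)^n = 3^n * (1/n) [t^(n-1)] (1 + t)^(2n) = 3^n * (1/n) C(2n, n-1).
Using the identity C(2n, n-1) = C(2n, n) * n / (n+1), the unscaled factor equals C(2n, n) / (n+1) = C_n, the n-th Catalan number.
For n = 9: C_9 = C(18, 9) / 10 = 48620/10 = 4862.
With the 3^9 = 19683 factor, the coefficient is 19683 * 4862 = 95698746.

95698746


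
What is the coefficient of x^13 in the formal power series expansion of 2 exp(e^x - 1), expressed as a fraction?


exp(e^x - 1) is the exponential generating function for the Bell numbers Bell_k: exp(e^x - 1) = sum_{k>=0} Bell_k x^k / k!.
So the coefficient of x^13 in 2 exp(e^x - 1) is 2 Bell_13 / 13!.
Computing: Bell_13 = 27644437 and 13! = 6227020800, giving
2 * 27644437/6227020800 = 27644437/3113510400.

27644437/3113510400


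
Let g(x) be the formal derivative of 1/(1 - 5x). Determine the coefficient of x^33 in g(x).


Differentiate termwise: d/dx sum_{k>=0} 5^k x^k = sum_{k>=1} k 5^k x^(k-1) = sum_{j>=0} (j+1) 5^(j+1) x^j.
Equivalently, d/dx [1/(1 - 5x)] = 5/(1 - 5x)^2.
For j = 33: 34 * 5^34 = 34 * 582076609134674072265625 = 19790604710578918457031250.

19790604710578918457031250


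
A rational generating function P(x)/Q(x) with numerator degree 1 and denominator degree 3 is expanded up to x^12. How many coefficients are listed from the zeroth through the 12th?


Expanding up to x^12 gives the coefficients for x^0, x^1, ..., x^12.
That is 12 + 1 = 13 coefficients in total.

13


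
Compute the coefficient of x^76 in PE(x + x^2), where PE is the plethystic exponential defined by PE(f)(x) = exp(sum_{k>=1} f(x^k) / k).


With f(x) = x + x^2, the exponent is sum_{k>=1} (x^k + x^(2k)) / k = -ln(1 - x) - ln(1 - x^2). Exponentiating:
PE(x + x^2) = 1 / ((1 - x)(1 - x^2)).
This is the generating function for partitions of n into parts of size 1 or 2. The number of 2's can be any j in 0..38, and the rest are 1's, so
[x^76] = floor(76/2) + 1 = 39.

39


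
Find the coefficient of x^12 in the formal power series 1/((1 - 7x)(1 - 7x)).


By partial fractions or Cauchy convolution:
The coefficient equals sum_{k=0}^{12} 7^k * 7^(12-k).
= 179936733613

179936733613


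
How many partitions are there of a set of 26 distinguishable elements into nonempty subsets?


Bell_26 can be computed from the Bell triangle or from Dobinski's identity Bell_n = (1/e) * sum_{k>=0} k^n / k!.
Computing Bell_26 = 49631246523618756274.

49631246523618756274


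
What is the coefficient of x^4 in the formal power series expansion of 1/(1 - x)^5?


The expansion 1/(1 - x)^r = sum_{k>=0} C(k + r - 1, r - 1) x^k follows from the multiset / negative-binomial theorem (or from repeated differentiation of the geometric series).
For r = 5 and k = 4:
C(8, 4) = 40320 / (24 * 24) = 70.

70


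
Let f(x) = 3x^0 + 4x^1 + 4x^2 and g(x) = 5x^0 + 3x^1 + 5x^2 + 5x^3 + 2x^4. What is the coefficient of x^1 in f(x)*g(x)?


Cauchy product at x^1:
3*3 + 4*5
= 29

29


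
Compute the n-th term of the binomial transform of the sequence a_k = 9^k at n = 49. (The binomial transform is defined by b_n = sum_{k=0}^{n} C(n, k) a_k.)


With a_k = 9^k, b_n = sum_{k=0}^{n} C(n, k) 9^k = (1 + 9)^n by the binomial theorem.
For n = 49: (1 + 9)^49 = 10^49 = 10000000000000000000000000000000000000000000000000.

10000000000000000000000000000000000000000000000000


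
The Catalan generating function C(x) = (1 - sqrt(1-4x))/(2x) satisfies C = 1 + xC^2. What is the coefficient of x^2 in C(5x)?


Substituting x -> 5x scales the n-th coefficient by 5^n, so [x^2] C(5x) = 5^2 * C_2.
C_2 = C(2*2, 2)/(3) = 6/3 = 2.
So 5^2 * 2 = 25 * 2 = 50.

50


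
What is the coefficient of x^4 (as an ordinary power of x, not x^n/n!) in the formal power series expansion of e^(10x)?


The exponential series is e^y = sum_{k>=0} y^k / k!. Substituting y = 10x gives
e^(10x) = sum_{k>=0} 10^k x^k / k!.
So the coefficient of x^n is a^n/n! with a = 10, n = 4:
10^4 / 4! = 10000/24 = 1250/3

1250/3


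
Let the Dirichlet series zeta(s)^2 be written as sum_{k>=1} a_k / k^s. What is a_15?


The Dirichlet convolution of the constant function 1 with itself gives (1 * 1)(k) = sum_{d | k} 1 = d(k), the number of positive divisors of k.
Since zeta(s) = sum_{k>=1} 1/k^s, we have zeta(s)^2 = sum_{k>=1} d(k)/k^s, so a_k = d(k).
For k = 15: the divisors are 1, 3, 5, 15.
Count = 4.

4


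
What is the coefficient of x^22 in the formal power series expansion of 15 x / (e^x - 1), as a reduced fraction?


The exponential generating function for Bernoulli numbers is
x / (e^x - 1) = sum_{k>=0} B_k x^k / k!.
So the coefficient of x^22 in 15 x / (e^x - 1) is 15 B_22 / 22!.
Computing: B_22 = 854513/138, 22! = 1124000727777607680000, giving
15 * 854513/138 / 1124000727777607680000 = 77683/940073335959453696000.

77683/940073335959453696000


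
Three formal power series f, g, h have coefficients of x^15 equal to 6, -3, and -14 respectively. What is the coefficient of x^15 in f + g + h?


Series addition is componentwise:
6 + -3 + -14
= -11

-11


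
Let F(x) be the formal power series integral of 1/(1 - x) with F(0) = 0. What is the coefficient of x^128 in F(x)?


1/(1 - x) = sum_{k>=0} x^k. Integrating termwise and using F(0) = 0 gives
F(x) = sum_{k>=0} x^(k+1) / (k+1) = sum_{m>=1} x^m / m = -ln(1 - x).
So the coefficient of x^128 is 1/128 = 1/128.

1/128


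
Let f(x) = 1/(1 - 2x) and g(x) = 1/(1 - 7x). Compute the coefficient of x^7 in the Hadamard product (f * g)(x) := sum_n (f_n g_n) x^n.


f has coefficients f_k = 2^k and g has coefficients g_k = 7^k, so the Hadamard product has coefficient (f*g)_k = 2^k * 7^k = 14^k.
For k = 7: 14^7 = 105413504.

105413504


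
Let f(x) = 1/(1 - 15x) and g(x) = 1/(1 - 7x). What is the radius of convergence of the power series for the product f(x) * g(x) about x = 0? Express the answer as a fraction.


The radius of 1/(1 - 15x) is 1/15 (nearest singularity at x = 1/15), and the radius of 1/(1 - 7x) is 1/7.
The product f(x)*g(x) = 1/((1 - 15x)(1 - 7x)) has singularities at both 1/15 and 1/7, so its radius of convergence is the distance to the nearest one:
min(1/15, 1/7) = 1/15.

1/15


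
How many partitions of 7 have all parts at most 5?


Using the generating function (1-x)^(-1)(1-x^2)^(-1)...(1-x^5)^(-1),
the coefficient of x^7 counts these restricted partitions.
Result = 13

13


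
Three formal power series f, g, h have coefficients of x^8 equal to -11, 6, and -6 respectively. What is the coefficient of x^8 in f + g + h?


Series addition is componentwise:
-11 + 6 + -6
= -11

-11


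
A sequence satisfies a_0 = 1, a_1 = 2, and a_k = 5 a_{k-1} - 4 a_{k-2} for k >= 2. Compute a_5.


The characteristic equation is t^2 - 5 t + 4 = 0, with roots r_1 = 4 and r_2 = 1 (so c_1 = r_1 + r_2, c_2 = -r_1 r_2 as required).
One can use the closed form a_n = A r_1^n + B r_2^n, but direct iteration is more reliable:
a_0 = 1, a_1 = 2, a_2 = 6, a_3 = 22, a_4 = 86, a_5 = 342.
So a_5 = 342.

342


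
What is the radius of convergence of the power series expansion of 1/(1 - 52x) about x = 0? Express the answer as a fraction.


Expanding 1/(1 - 52x) = sum_{k>=0} 52^k x^k, the series converges when |52x| < 1, i.e., |x| < 1/52.
So the radius of convergence is 1/52 = 1/52.

1/52


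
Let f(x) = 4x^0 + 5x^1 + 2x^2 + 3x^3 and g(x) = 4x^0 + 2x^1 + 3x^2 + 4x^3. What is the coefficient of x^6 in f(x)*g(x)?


Cauchy product at x^6:
3*4
= 12

12


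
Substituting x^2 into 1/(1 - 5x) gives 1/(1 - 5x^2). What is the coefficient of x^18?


The coefficient of x^(2m) in 1/(1 - 5x^2) is 5^m.
With n = 18 = 2*9, the coefficient is 5^9 = 1953125.

1953125


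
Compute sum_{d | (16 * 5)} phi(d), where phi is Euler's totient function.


First, 16 * 5 = 80. One classical identity is sum_{d | n} phi(d) = n (each k in [1, n] has a unique gcd with n, and among the k's with gcd(k, n) = n/d there are phi(d) of them). So the sum equals 80. We also verify directly:
Divisors of 80: 1, 2, 4, 5, 8, 10, 16, 20, 40, 80.
phi values: 1, 1, 2, 4, 4, 4, 8, 8, 16, 32.
Sum = 80.

80


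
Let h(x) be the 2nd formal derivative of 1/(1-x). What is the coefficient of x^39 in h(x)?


Differentiating 2 times: d^2/dx^2 [1/(1-x)] = 2!/(1-x)^3.
The expansion 1/(1-x)^3 = sum_{k>=0} C(k+2, 2) x^k, so the coefficient of x^n in 2!/(1-x)^3 is 2! * C(n+2, 2).
For n = 39: 2 * C(41, 2) = 2 * 820 = 1640

1640


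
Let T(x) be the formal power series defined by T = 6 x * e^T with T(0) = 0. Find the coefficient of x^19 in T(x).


Apply the Lagrange inversion formula: if T = 6 x * phi(T) with phi(t) = e^t, then
[x^n] T = 6^n * (1/n) [t^(n-1)] phi(t)^n = 6^n * (1/n) [t^(n-1)] e^(n t) = 6^n * (1/n) * n^(n-1) / (n-1)! = 6^n * n^(n-1) / n!.
When c = 1 this is the Cayley count of rooted labeled trees on n vertices, divided by n!.
For n = 19: 6^19 * 19^18 / 19! = 609359740010496 * 104127350297911241532841/121645100408832000 = 7766672725568034822660288264/14889875.

7766672725568034822660288264/14889875


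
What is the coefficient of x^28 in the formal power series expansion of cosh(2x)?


The Maclaurin series is cosh(t) = sum_{m>=0} t^(2m) / (2m)!, so substituting t = 2x, only even powers of x are nonzero, with coefficient of x^(2m) equal to 2^(2m) / (2m)!.
For x^28 the coefficient is 2^28/28! = 268435456/304888344611713860501504000000 = 8/9086380738369043484375.

8/9086380738369043484375


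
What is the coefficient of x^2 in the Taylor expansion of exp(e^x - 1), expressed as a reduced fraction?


exp(e^x - 1) = sum_{k>=0} Bell_k x^k / k!, where Bell_k is the k-th Bell number.
So the coefficient of x^2 is Bell_2 / 2!.
Computing: Bell_2 = 2 and 2! = 2, giving
2/2 = 1.

1


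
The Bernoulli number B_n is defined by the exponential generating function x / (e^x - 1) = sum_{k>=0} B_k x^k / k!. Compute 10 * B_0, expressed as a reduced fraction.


Bernoulli numbers can also be computed recursively via B_0 = 1 and sum_{j=0}^{m} C(m+1, j) B_j = 0 for m >= 1. Odd-index Bernoulli numbers vanish for k >= 3.
Computing B_0 = 1, so 10 * B_0 = 10 * 1 = 10.

10


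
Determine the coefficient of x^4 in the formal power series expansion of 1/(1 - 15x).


The geometric series identity gives 1/(1 - c x) = sum_{k>=0} c^k x^k, so the coefficient of x^k is c^k.
Here c = 15 and k = 4.
Computing: 15^4 = 50625

50625


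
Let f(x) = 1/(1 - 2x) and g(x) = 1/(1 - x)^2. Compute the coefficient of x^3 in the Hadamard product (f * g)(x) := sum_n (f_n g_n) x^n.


f has coefficients f_k = 2^k. For g = 1/(1 - x)^2 the coefficient is g_k = C(k + 1, 1) = k + 1. The Hadamard coefficient is (f * g)_k = 2^k * (k + 1).
For k = 3: 2^3 * 4 = 8 * 4 = 32.

32


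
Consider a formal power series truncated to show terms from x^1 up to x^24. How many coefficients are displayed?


From x^1 to x^24 inclusive, the count is 24 - 1 + 1 = 24.

24


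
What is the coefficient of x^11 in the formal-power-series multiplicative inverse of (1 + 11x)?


The inverse is 1/(1 + 11x). Apply the geometric identity 1/(1 - y) = sum_{k>=0} y^k with y = -11x:
1/(1 + 11x) = sum_{k>=0} (-11)^k x^k.
So the coefficient of x^11 is (-11)^11 = -285311670611.

-285311670611


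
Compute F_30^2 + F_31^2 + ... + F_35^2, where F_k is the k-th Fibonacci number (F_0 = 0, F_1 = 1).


There is a standard identity sum_{k=0}^{N} F_k^2 = F_N * F_{N+1} (proved inductively from the telescoping relation F_k^2 = F_k F_{k+1} - F_{k-1} F_k). Then
sum_{k=30}^{35} F_k^2 = F_35 F_36 - F_29 F_30.
Computing: F_35 = 9227465, F_36 = 14930352, F_29 = 514229, F_30 = 832040.
Sum = 9227465 * 14930352 - 514229 * 832040 = 137341441420520.

137341441420520


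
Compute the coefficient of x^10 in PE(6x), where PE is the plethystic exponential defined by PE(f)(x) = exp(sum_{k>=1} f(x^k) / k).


With f(x) = 6x, the exponent is sum_{k>=1} 6 x^k / k = 6 * (-ln(1 - x)). Exponentiating:
PE(6x) = exp(-6 ln(1 - x)) = 1/(1 - x)^6.
By the negative binomial expansion, [x^n] 1/(1 - x)^6 = C(n + 5, 5).
For n = 10: C(15, 5) = 3003.

3003


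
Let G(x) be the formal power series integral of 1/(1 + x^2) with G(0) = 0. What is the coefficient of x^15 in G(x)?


1/(1 + x^2) = sum_{j>=0} (-1)^j x^(2j). Integrating termwise with G(0) = 0:
G(x) = sum_{j>=0} (-1)^j x^(2j+1) / (2j+1) = arctan(x).
Only odd powers are nonzero. For x^15 write 15 = 2*7 + 1, giving
(-1)^7 / 15 = -1/15 = -1/15.

-1/15


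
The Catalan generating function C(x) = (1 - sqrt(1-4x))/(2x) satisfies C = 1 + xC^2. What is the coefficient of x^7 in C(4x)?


Substituting x -> 4x scales the n-th coefficient by 4^n, so [x^7] C(4x) = 4^7 * C_7.
C_7 = C(2*7, 7)/(8) = 3432/8 = 429.
So 4^7 * 429 = 16384 * 429 = 7028736.

7028736


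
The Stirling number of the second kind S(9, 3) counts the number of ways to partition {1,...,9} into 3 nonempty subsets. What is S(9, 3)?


Using the explicit formula S(n,k) = (1/k!) sum_{j=0}^{k} (-1)^(k-j) C(k,j) j^n:
S(9, 3) = 3025
Equivalently, S(n,k) is n! times the coefficient of x^n in the EGF (e^x - 1)^k / k!.

3025


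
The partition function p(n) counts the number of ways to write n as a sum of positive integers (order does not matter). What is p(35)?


Using the generating function prod_{k>=1} 1/(1-x^k), we compute p(35).
By dynamic programming over parts 1 through 35:
p(35) = 14883

14883


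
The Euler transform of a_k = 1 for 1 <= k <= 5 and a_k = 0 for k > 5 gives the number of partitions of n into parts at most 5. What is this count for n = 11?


Partitions of 11 into parts at most 5:
Using generating function (1-x)^(-1)(1-x^2)^(-1)...(1-x^5)^(-1),
the coefficient of x^11 = 37

37


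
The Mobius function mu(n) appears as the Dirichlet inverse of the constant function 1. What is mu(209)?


209 = 11 * 19 (all distinct primes).
mu(209) = (-1)^2 = 1

1


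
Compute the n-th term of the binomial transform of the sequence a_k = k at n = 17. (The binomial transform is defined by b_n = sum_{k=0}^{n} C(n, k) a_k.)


With a_k = k, b_n = sum_{k=0}^{n} C(n, k) k. Using k * C(n, k) = n * C(n-1, k-1) gives b_n = n * sum_{k>=1} C(n-1, k-1) = n * 2^(n-1).
For n = 17: 17 * 2^16 = 17 * 65536 = 1114112.

1114112


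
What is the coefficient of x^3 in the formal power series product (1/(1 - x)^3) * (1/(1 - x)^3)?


Combine the factors: (1/(1 - x)^3) * (1/(1 - x)^3) = 1/(1 - x)^6.
Then use 1/(1 - x)^r = sum_{k>=0} C(k + r - 1, r - 1) x^k with r = 6 and k = 3:
C(8, 5) = 56.

56


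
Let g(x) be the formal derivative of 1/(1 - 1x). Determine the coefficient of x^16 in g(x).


Differentiate termwise: d/dx sum_{k>=0} 1^k x^k = sum_{k>=1} k 1^k x^(k-1) = sum_{j>=0} (j+1) 1^(j+1) x^j.
Equivalently, d/dx [1/(1 - 1x)] = 1/(1 - 1x)^2.
For j = 16: 17 * 1^17 = 17 * 1 = 17.

17


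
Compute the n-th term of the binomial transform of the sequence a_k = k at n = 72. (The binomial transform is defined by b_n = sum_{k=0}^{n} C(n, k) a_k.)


With a_k = k, b_n = sum_{k=0}^{n} C(n, k) k. Using k * C(n, k) = n * C(n-1, k-1) gives b_n = n * sum_{k>=1} C(n-1, k-1) = n * 2^(n-1).
For n = 72: 72 * 2^71 = 72 * 2361183241434822606848 = 170005193383307227693056.

170005193383307227693056


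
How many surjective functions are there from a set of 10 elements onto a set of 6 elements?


By inclusion-exclusion on which target elements are missed, the number of surjections from an n-set onto a k-set is
surj(n, k) = sum_{j=0}^{k} (-1)^j C(k, j) (k - j)^n.
Equivalently surj(n, k) = k! * S(n, k), where S(n, k) is the Stirling number of the second kind.
For n = 10, k = 6:
S(10, 6) = 22827, so
surj = 6! * 22827 = 720 * 22827 = 16435440.

16435440


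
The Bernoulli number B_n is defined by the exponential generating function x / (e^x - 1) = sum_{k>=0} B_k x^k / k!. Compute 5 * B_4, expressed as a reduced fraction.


Bernoulli numbers can also be computed recursively via B_0 = 1 and sum_{j=0}^{m} C(m+1, j) B_j = 0 for m >= 1. Odd-index Bernoulli numbers vanish for k >= 3.
Computing B_4 = -1/30, so 5 * B_4 = 5 * -1/30 = -1/6.

-1/6


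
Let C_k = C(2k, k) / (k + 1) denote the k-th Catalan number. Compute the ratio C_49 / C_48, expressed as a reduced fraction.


Using C_k = (2k)! / (k! (k+1)!), the ratio C_{k+1}/C_k simplifies to
C_{k+1}/C_k = [(2k+2)! / ((k+1)! (k+2)!)] * [k! (k+1)! / (2k)!]
 = (2k+2)(2k+1) / ((k+1)(k+2)) = 2(2k+1) / (k+2).
For k = 48: 2(2*48 + 1) / (48 + 2) = 194/50 = 97/25.

97/25


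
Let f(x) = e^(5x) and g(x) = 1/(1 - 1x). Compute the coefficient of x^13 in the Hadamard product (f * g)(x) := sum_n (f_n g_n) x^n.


Expanding: f_k = 5^k/k! (from e^(5x)) and g_k = 1^k (from 1/(1 - 1x)). So the Hadamard coefficient (f * g)_k = 5^k 1^k / k! = (5)^k / k!.
For k = 13: 5^13/13! = 1220703125/6227020800 = 48828125/249080832.

48828125/249080832


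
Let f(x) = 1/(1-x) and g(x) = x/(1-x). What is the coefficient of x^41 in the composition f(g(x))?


First simplify the composition: f(g(x)) = 1/(1 - x/(1-x)) = (1-x)/((1-x) - x) = (1-x)/(1-2x).
Now extract the coefficient. Write (1-x)/(1-2x) = 1/(1-2x) - x/(1-2x).
The coefficient of x^n in 1/(1-2x) is 2^n, and in x/(1-2x) is 2^(n-1) (for n >= 1).
So the coefficient of x^41 is 2^41 - 2^40 = 2199023255552 - 1099511627776 = 1099511627776.

1099511627776


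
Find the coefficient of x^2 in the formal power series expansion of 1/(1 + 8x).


Write 1/(1 + c x) = 1/(1 - (-c) x) and apply the geometric-series identity
1/(1 - y) = sum_{k>=0} y^k to get 1/(1 + c x) = sum_{k>=0} (-c)^k x^k.
So the coefficient of x^k is (-c)^k = (-1)^k * c^k.
Here c = 8 and k = 2:
(-8)^2 = 1 * 64 = 64

64


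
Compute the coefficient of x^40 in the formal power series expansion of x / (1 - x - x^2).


Let f(x) = sum_{k>=0} a_k x^k. Multiplying f(x) * (1 - x - x^2) = x and matching coefficients gives a_0 = 0, a_1 = 1, and a_k = a_{k-1} + a_{k-2} for k >= 2. These are the Fibonacci numbers F_k.
Iterating from F_0 = 0, F_1 = 1:
F_0=0, F_1=1, F_2=1, F_3=2, F_4=3, F_5=5, F_6=8, F_7=13, F_8=21, F_9=34, ...
F_40 = 102334155.

102334155
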